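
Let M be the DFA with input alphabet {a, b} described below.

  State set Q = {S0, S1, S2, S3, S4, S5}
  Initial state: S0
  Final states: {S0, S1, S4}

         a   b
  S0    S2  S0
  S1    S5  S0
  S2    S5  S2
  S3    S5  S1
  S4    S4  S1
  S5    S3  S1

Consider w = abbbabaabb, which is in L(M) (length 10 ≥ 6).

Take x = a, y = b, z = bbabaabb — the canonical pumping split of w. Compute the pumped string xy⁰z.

xy⁰z = xz = a·bbabaabb = abbabaabb.
Reading y = b takes M from S2 back to S2, so after x the machine is still in S2, and z then leads to the accepting state S0. Hence abbabaabb ∈ L(M).

abbabaabb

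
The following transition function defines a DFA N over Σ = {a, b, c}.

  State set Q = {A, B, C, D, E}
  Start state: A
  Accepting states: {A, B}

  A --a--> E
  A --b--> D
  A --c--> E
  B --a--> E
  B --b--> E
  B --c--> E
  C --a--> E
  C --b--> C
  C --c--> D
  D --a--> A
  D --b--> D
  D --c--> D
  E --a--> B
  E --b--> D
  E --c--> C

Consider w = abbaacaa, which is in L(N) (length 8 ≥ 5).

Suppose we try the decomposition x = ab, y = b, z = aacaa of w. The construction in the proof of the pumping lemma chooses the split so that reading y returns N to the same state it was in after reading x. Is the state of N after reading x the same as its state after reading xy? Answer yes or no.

Run of N on the first 3 characters of w = a b b:
  step 0: A  (start)
  step 1: E  (read a: A→E)
  step 2: D  (read b: E→D)
  step 3: D  (read b: D→D)

After x (step 2): D. After xy (step 3): D.
They match, so y = b drives N around a cycle from D back to itself; pumping y any number of times keeps N in D before reading z, and xyⁱz ∈ L(N) for every i ≥ 0.

yes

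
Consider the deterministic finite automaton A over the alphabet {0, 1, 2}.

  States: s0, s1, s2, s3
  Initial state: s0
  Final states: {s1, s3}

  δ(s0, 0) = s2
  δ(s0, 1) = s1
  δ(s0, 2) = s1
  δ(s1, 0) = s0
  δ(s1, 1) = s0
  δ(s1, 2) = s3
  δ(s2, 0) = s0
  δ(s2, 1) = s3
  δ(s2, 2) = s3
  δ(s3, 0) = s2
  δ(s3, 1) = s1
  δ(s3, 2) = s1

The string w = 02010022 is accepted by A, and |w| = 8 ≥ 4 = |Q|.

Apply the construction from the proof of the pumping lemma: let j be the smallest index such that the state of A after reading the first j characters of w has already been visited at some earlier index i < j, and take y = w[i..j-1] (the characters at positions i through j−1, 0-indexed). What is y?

Run of A on w = 0 2 0 1 0 0 2 2:
  step 0: s0  (start)
  step 1: s2  (read 0: s0→s2)
  step 2: s3  (read 2: s2→s3)
  step 3: s2  (read 0: s3→s2)   ← first repeat (s2 seen earlier)
  step 4: s3  (read 1: s2→s3)
  step 5: s2  (read 0: s3→s2)
  step 6: s0  (read 0: s2→s0)
  step 7: s1  (read 2: s0→s1)
  step 8: s3  (read 2: s1→s3)

So i = 1, j = 3, giving x = w[0:1] = 0, y = w[1:3] = 20, z = w[3:8] = 10022.
Check: |xy| = 3 ≤ 4 and |y| = 2 ≥ 1. Reading y takes A from s2 back to s2, so every xyⁱz is accepted.

20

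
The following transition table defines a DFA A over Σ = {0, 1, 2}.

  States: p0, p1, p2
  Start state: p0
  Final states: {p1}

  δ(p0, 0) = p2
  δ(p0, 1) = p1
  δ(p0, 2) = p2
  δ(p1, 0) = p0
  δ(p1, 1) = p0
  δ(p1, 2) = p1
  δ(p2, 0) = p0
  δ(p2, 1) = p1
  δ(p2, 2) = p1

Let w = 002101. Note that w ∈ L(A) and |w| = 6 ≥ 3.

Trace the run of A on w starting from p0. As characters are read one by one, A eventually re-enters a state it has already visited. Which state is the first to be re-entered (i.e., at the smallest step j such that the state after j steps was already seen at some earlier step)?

State sequence: p0 -0-> p2 -0-> p0 -2-> p2 -1-> p1 -0-> p0 -1-> p1
First repeat at step 2: p0 was already visited.

The earliest repeat is at step j = 2: A is in p0, which it already visited at step i = 0.

p0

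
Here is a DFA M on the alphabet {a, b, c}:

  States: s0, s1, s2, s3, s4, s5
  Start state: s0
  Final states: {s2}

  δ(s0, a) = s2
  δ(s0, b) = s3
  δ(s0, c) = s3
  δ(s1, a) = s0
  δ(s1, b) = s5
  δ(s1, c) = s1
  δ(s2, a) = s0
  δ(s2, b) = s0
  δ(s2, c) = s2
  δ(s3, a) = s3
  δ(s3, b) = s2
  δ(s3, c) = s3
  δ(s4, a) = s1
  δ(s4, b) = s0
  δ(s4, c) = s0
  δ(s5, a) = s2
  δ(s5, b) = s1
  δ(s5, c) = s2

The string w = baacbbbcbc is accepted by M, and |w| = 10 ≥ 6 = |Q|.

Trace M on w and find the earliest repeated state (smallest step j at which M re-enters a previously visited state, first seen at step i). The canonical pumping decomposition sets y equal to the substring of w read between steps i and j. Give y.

Run of M on w = b a a c b b b c b c:
  step 0: s0  (start)
  step 1: s3  (read b: s0→s3)
  step 2: s3  (read a: s3→s3)   ← first repeat (s3 seen earlier)
  step 3: s3  (read a: s3→s3)
  step 4: s3  (read c: s3→s3)
  step 5: s2  (read b: s3→s2)
  step 6: s0  (read b: s2→s0)
  step 7: s3  (read b: s0→s3)
  step 8: s3  (read c: s3→s3)
  step 9: s2  (read b: s3→s2)
  step 10: s2  (read c: s2→s2)

So i = 1, j = 2, giving x = w[0:1] = b, y = w[1:2] = a, z = w[2:10] = acbbbcbc.
Check: |xy| = 2 ≤ 6 and |y| = 1 ≥ 1. Reading y takes M from s3 back to s3, so every xyⁱz is accepted.

a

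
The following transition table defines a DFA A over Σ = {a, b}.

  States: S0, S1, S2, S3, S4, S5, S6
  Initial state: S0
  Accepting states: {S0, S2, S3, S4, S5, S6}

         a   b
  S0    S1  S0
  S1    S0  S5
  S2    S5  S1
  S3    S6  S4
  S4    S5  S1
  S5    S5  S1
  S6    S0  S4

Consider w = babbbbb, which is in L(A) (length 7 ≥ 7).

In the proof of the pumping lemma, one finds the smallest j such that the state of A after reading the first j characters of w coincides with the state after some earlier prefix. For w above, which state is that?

S0

State sequence: S0 -b-> S0 -a-> S1 -b-> S5 -b-> S1 -b-> S5 -b-> S1 -b-> S5
First repeat at step 1: S0 was already visited.

The earliest repeat is at step j = 1: A is in S0, which it already visited at step i = 0.
Pumping length from the standard proof: p = 7 (the number of states). The repeated state found above gives |xy| = j ≤ 7 and |y| = j − i ≥ 1.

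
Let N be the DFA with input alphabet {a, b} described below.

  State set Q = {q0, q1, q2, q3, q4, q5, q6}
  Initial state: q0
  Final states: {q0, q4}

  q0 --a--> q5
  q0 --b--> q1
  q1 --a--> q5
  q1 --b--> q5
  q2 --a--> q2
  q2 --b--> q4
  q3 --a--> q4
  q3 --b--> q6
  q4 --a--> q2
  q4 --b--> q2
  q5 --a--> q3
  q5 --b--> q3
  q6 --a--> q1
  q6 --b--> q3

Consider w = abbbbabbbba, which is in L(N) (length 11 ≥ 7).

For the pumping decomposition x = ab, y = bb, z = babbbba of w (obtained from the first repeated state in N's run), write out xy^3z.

xy^3z = ab·bb·bb·bb·babbbba = abbbbbbbbabbbba.
Reading y = bb takes N from q3 back to q3, so after x·y·y·y the machine is still in q3, and z then leads to the accepting state q4. Hence abbbbbbbbabbbba ∈ L(N).

abbbbbbbbabbbba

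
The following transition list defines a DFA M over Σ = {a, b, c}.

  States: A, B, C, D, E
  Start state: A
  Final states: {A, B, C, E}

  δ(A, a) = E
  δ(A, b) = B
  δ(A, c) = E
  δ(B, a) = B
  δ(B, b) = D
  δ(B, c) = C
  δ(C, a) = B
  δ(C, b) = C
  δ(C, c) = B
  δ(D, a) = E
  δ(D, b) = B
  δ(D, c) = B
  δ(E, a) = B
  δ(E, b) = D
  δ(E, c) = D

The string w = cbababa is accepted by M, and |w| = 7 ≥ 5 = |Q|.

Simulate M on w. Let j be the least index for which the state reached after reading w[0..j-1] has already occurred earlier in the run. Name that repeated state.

E

Run of M on w = c b a b a b a:
  step 0: A  (start)
  step 1: E  (read c: A→E)
  step 2: D  (read b: E→D)
  step 3: E  (read a: D→E)   ← first repeat (E seen earlier)
  step 4: D  (read b: E→D)
  step 5: E  (read a: D→E)
  step 6: D  (read b: E→D)
  step 7: E  (read a: D→E)

The earliest repeat is at step j = 3: M is in E, which it already visited at step i = 1.
The DFA has 5 states, so the proof of the pumping lemma guarantees a repeated state among the first 5+1 visited; the segment between the two visits is the pumpable y.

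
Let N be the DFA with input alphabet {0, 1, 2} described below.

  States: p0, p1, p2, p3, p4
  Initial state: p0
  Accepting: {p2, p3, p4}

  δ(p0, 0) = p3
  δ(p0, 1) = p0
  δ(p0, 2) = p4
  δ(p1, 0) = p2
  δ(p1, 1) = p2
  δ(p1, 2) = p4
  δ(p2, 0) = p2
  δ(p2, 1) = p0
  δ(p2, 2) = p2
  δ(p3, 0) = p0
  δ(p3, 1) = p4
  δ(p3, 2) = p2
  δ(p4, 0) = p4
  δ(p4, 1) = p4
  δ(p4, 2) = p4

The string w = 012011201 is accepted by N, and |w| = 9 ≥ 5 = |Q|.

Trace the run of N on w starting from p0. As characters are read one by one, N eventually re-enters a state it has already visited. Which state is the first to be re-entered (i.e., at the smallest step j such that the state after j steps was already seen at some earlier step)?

p4

State sequence: p0 -0-> p3 -1-> p4 -2-> p4 -0-> p4 -1-> p4 -1-> p4 -2-> p4 -0-> p4 -1-> p4
First repeat at step 3: p4 was already visited.

The earliest repeat is at step j = 3: N is in p4, which it already visited at step i = 2.
The DFA has 5 states, so the proof of the pumping lemma guarantees a repeated state among the first 5+1 visited; the segment between the two visits is the pumpable y.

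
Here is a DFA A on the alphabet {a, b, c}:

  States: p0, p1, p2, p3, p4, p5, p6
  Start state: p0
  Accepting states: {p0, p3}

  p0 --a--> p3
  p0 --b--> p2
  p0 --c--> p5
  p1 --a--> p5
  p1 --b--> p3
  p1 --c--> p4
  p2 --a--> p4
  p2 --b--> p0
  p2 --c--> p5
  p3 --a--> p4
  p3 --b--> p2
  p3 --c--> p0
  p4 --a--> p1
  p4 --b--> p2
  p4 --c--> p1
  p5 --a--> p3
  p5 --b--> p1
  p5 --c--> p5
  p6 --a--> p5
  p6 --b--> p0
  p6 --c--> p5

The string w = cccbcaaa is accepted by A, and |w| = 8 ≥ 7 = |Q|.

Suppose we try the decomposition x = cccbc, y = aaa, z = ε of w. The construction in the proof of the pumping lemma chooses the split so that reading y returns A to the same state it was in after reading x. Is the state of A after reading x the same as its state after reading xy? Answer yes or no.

Run of A on the first 8 characters of w = c c c b c a a a:
  step 0: p0  (start)
  step 1: p5  (read c: p0→p5)
  step 2: p5  (read c: p5→p5)
  step 3: p5  (read c: p5→p5)
  step 4: p1  (read b: p5→p1)
  step 5: p4  (read c: p1→p4)
  step 6: p1  (read a: p4→p1)
  step 7: p5  (read a: p1→p5)
  step 8: p3  (read a: p5→p3)

After x (step 5): p4. After xy (step 8): p3.
They differ (p4 ≠ p3), so y is not a cycle from the state after x; this split is not the one the pumping-lemma construction produces, and pumping y need not keep the string in L(A).

no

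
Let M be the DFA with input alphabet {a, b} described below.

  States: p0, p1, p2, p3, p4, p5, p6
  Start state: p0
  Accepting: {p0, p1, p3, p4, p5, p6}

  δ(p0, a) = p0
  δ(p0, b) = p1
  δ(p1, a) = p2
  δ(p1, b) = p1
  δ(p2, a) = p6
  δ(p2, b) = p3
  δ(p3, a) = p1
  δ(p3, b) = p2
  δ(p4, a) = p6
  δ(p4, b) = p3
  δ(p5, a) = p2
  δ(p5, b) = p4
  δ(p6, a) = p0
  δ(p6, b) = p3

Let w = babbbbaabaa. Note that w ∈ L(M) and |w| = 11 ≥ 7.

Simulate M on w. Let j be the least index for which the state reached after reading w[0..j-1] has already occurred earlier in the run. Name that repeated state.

Run of M on w = b a b b b b a a b a a:
  step 0: p0  (start)
  step 1: p1  (read b: p0→p1)
  step 2: p2  (read a: p1→p2)
  step 3: p3  (read b: p2→p3)
  step 4: p2  (read b: p3→p2)   ← first repeat (p2 seen earlier)
  step 5: p3  (read b: p2→p3)
  step 6: p2  (read b: p3→p2)
  step 7: p6  (read a: p2→p6)
  step 8: p0  (read a: p6→p0)
  step 9: p1  (read b: p0→p1)
  step 10: p2  (read a: p1→p2)
  step 11: p6  (read a: p2→p6)

The earliest repeat is at step j = 4: M is in p2, which it already visited at step i = 2.
With |Q| = 7, pigeonhole forces a state repeat no later than step 7; the substring read between the first and second visits to that state can be pumped.

p2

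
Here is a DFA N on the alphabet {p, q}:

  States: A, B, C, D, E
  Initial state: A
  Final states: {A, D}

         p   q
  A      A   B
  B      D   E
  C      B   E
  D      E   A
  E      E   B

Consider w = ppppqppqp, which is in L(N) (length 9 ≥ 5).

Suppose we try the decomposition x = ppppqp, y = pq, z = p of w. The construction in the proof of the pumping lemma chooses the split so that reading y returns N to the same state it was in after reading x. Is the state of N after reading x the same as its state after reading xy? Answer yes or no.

no

State sequence: A -p-> A -p-> A -p-> A -p-> A -q-> B -p-> D -p-> E -q-> B

After x (step 6): D. After xy (step 8): B.
They differ (D ≠ B), so y is not a cycle from the state after x; this split is not the one the pumping-lemma construction produces, and pumping y need not keep the string in L(N).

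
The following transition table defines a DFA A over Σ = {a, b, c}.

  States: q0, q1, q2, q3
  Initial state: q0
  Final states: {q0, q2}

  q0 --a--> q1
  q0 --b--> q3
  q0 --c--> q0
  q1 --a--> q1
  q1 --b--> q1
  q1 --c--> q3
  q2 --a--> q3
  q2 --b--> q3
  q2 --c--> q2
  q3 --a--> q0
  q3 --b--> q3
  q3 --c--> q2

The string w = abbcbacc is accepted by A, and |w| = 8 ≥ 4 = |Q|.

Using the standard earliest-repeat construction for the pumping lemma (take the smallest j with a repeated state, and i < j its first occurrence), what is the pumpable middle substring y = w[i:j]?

State sequence: q0 -a-> q1 -b-> q1 -b-> q1 -c-> q3 -b-> q3 -a-> q0 -c-> q0 -c-> q0
First repeat at step 2: q1 was already visited.

So i = 1, j = 2, giving x = w[0:1] = a, y = w[1:2] = b, z = w[2:8] = bcbacc.
Check: |xy| = 2 ≤ 4 and |y| = 1 ≥ 1. Reading y takes A from q1 back to q1, so every xyⁱz is accepted.
Since A has 4 states, any run of length ≥ 4 visits 4+1 states, so by pigeonhole some state repeats within the first 4 steps — that repeat gives the pumpable loop.

b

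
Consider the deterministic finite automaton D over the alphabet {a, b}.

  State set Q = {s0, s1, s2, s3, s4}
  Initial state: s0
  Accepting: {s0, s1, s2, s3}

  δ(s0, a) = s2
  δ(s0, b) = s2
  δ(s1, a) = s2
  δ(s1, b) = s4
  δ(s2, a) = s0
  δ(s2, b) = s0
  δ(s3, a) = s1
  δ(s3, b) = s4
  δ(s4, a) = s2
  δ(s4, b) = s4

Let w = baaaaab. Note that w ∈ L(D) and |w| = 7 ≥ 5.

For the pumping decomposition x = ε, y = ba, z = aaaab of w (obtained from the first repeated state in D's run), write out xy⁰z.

xy⁰z = xz = ε·aaaab = aaaab.
Reading y = ba takes D from s0 back to s0, so after x the machine is still in s0, and z then leads to the accepting state s2. Hence aaaab ∈ L(D).

aaaab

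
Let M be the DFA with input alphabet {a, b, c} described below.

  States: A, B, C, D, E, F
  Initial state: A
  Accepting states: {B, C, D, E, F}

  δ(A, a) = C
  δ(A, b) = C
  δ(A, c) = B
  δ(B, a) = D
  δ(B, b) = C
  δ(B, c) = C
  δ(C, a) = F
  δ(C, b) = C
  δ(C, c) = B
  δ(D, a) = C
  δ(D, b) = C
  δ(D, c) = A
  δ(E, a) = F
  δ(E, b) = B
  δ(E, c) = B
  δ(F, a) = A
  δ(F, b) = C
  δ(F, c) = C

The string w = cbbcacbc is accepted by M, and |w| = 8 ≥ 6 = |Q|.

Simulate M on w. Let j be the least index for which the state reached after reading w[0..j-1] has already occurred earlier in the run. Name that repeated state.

Run of M on w = c b b c a c b c:
  step 0: A  (start)
  step 1: B  (read c: A→B)
  step 2: C  (read b: B→C)
  step 3: C  (read b: C→C)   ← first repeat (C seen earlier)
  step 4: B  (read c: C→B)
  step 5: D  (read a: B→D)
  step 6: A  (read c: D→A)
  step 7: C  (read b: A→C)
  step 8: B  (read c: C→B)

The earliest repeat is at step j = 3: M is in C, which it already visited at step i = 2.
With |Q| = 6, pigeonhole forces a state repeat no later than step 6; the substring read between the first and second visits to that state can be pumped.

C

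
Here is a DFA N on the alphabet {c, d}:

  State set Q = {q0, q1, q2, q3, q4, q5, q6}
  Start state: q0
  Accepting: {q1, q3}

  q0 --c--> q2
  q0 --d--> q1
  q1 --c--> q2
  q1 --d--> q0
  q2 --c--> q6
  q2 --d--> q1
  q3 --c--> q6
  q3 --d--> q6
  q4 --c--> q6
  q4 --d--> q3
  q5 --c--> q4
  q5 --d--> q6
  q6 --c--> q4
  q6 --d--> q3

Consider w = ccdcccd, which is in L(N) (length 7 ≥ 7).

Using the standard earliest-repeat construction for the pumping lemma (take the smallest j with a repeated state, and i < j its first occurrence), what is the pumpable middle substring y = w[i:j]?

dc

Run of N on w = c c d c c c d:
  step 0: q0  (start)
  step 1: q2  (read c: q0→q2)
  step 2: q6  (read c: q2→q6)
  step 3: q3  (read d: q6→q3)
  step 4: q6  (read c: q3→q6)   ← first repeat (q6 seen earlier)
  step 5: q4  (read c: q6→q4)
  step 6: q6  (read c: q4→q6)
  step 7: q3  (read d: q6→q3)

So i = 2, j = 4, giving x = w[0:2] = cc, y = w[2:4] = dc, z = w[4:7] = ccd.
Check: |xy| = 4 ≤ 7 and |y| = 2 ≥ 1. Reading y takes N from q6 back to q6, so every xyⁱz is accepted.
With |Q| = 7, pigeonhole forces a state repeat no later than step 7; the substring read between the first and second visits to that state can be pumped.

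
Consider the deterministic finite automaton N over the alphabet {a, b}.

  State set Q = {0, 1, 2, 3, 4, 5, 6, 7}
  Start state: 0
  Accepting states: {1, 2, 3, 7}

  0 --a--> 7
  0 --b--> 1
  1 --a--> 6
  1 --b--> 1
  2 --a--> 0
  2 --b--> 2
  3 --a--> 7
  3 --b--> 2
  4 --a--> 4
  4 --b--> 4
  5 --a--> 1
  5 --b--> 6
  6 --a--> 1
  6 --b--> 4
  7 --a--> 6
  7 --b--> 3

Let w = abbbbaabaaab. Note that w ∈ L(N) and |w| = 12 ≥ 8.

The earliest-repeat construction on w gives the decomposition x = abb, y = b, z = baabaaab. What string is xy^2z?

abbbbbaabaaab

xy^2z = abb·b·b·baabaaab = abbbbbaabaaab.
Reading y = b takes N from 2 back to 2, so after x·y·y the machine is still in 2, and z then leads to the accepting state 1. Hence abbbbbaabaaab ∈ L(N).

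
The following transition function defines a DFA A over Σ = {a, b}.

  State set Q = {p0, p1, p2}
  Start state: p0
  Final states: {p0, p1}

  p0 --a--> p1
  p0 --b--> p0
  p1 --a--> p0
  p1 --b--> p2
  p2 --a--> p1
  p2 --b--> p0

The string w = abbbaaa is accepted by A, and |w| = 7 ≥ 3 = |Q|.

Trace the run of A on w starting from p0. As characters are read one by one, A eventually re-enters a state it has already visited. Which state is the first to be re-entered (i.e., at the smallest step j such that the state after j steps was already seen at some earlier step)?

Run of A on w = a b b b a a a:
  step 0: p0  (start)
  step 1: p1  (read a: p0→p1)
  step 2: p2  (read b: p1→p2)
  step 3: p0  (read b: p2→p0)   ← first repeat (p0 seen earlier)
  step 4: p0  (read b: p0→p0)
  step 5: p1  (read a: p0→p1)
  step 6: p0  (read a: p1→p0)
  step 7: p1  (read a: p0→p1)

The earliest repeat is at step j = 3: A is in p0, which it already visited at step i = 0.
Pumping length from the standard proof: p = 3 (the number of states). The repeated state found above gives |xy| = j ≤ 3 and |y| = j − i ≥ 1.

p0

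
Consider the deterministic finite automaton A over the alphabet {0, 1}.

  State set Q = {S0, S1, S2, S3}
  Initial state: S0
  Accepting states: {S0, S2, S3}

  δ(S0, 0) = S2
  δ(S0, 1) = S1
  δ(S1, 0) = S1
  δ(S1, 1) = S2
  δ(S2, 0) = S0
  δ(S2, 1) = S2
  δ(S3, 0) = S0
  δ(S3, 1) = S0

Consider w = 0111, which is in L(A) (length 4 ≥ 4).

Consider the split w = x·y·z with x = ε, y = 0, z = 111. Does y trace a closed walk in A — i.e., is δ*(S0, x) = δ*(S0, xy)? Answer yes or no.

State sequence: S0 -0-> S2

After x (step 0): S0. After xy (step 1): S2.
They differ (S0 ≠ S2), so y is not a cycle from the state after x; this split is not the one the pumping-lemma construction produces, and pumping y need not keep the string in L(A).

no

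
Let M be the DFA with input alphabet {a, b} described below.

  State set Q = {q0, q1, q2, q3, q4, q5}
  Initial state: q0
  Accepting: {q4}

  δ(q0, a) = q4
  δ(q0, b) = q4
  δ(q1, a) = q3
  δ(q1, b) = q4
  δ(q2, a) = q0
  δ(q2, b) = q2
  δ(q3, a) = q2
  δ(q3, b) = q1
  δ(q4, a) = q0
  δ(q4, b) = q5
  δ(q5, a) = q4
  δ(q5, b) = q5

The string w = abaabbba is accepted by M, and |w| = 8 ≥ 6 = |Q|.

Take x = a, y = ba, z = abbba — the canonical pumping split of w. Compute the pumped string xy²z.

xy^2z = a·ba·ba·abbba = ababaabbba.
Reading y = ba takes M from q4 back to q4, so after x·y·y the machine is still in q4, and z then leads to the accepting state q4. Hence ababaabbba ∈ L(M).

ababaabbba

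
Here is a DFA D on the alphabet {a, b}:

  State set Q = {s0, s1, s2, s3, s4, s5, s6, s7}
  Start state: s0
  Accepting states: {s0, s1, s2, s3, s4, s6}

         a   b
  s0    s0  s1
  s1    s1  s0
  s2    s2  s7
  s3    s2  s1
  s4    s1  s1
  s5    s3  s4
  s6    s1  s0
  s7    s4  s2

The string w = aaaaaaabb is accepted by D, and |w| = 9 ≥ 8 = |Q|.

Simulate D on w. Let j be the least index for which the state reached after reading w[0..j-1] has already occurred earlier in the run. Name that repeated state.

s0

State sequence: s0 -a-> s0 -a-> s0 -a-> s0 -a-> s0 -a-> s0 -a-> s0 -a-> s0 -b-> s1 -b-> s0
First repeat at step 1: s0 was already visited.

The earliest repeat is at step j = 1: D is in s0, which it already visited at step i = 0.
With |Q| = 8, pigeonhole forces a state repeat no later than step 8; the substring read between the first and second visits to that state can be pumped.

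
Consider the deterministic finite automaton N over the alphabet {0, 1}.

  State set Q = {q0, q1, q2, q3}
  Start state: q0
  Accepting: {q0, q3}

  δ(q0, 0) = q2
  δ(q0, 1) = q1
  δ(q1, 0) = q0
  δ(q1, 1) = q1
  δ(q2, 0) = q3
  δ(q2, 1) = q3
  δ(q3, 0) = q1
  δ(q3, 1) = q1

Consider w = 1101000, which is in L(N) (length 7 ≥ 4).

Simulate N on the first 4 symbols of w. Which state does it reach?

q1

Run of N on the first 4 characters of w = 1 1 0 1:
  step 0: q0  (start)
  step 1: q1  (read 1: q0→q1)
  step 2: q1  (read 1: q1→q1)
  step 3: q0  (read 0: q1→q0)
  step 4: q1  (read 1: q0→q1)

After reading 4 characters, N is in state q1.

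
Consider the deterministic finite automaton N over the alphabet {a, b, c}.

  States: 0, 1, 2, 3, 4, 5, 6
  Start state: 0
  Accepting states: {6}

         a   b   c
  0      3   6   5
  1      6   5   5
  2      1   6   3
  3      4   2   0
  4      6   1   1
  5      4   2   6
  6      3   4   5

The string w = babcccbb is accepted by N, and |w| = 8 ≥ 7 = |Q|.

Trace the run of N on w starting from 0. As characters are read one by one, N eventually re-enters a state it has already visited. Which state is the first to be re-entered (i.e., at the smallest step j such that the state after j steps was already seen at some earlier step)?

State sequence: 0 -b-> 6 -a-> 3 -b-> 2 -c-> 3 -c-> 0 -c-> 5 -b-> 2 -b-> 6
First repeat at step 4: 3 was already visited.

The earliest repeat is at step j = 4: N is in 3, which it already visited at step i = 2.
With |Q| = 7, pigeonhole forces a state repeat no later than step 7; the substring read between the first and second visits to that state can be pumped.

3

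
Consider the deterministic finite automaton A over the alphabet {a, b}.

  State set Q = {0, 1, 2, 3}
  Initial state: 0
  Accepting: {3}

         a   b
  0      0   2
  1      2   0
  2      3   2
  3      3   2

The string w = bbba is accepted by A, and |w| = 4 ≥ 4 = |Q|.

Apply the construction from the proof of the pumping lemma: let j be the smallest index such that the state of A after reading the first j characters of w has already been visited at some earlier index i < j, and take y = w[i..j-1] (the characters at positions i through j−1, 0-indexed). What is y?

State sequence: 0 -b-> 2 -b-> 2 -b-> 2 -a-> 3
First repeat at step 2: 2 was already visited.

So i = 1, j = 2, giving x = w[0:1] = b, y = w[1:2] = b, z = w[2:4] = ba.
Check: |xy| = 2 ≤ 4 and |y| = 1 ≥ 1. Reading y takes A from 2 back to 2, so every xyⁱz is accepted.
The DFA has 4 states, so the proof of the pumping lemma guarantees a repeated state among the first 4+1 visited; the segment between the two visits is the pumpable y.

b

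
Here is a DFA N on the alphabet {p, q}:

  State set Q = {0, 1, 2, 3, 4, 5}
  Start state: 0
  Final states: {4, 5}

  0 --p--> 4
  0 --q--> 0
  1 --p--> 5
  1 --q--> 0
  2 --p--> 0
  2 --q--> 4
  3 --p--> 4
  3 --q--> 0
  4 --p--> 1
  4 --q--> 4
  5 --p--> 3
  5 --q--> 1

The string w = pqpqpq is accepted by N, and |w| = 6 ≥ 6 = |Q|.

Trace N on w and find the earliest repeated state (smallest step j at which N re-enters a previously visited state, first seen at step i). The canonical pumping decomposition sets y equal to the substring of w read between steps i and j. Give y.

State sequence: 0 -p-> 4 -q-> 4 -p-> 1 -q-> 0 -p-> 4 -q-> 4
First repeat at step 2: 4 was already visited.

So i = 1, j = 2, giving x = w[0:1] = p, y = w[1:2] = q, z = w[2:6] = pqpq.
Check: |xy| = 2 ≤ 6 and |y| = 1 ≥ 1. Reading y takes N from 4 back to 4, so every xyⁱz is accepted.
Pumping length from the standard proof: p = 6 (the number of states). The repeated state found above gives |xy| = j ≤ 6 and |y| = j − i ≥ 1.

q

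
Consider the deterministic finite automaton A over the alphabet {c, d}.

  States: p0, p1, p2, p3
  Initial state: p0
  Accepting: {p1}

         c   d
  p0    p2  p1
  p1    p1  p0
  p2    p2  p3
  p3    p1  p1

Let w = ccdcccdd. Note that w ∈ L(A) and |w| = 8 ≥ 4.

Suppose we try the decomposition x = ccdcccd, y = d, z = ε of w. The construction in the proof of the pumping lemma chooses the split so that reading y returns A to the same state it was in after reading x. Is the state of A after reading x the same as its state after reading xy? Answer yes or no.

no

State sequence: p0 -c-> p2 -c-> p2 -d-> p3 -c-> p1 -c-> p1 -c-> p1 -d-> p0 -d-> p1

After x (step 7): p0. After xy (step 8): p1.
They differ (p0 ≠ p1), so y is not a cycle from the state after x; this split is not the one the pumping-lemma construction produces, and pumping y need not keep the string in L(A).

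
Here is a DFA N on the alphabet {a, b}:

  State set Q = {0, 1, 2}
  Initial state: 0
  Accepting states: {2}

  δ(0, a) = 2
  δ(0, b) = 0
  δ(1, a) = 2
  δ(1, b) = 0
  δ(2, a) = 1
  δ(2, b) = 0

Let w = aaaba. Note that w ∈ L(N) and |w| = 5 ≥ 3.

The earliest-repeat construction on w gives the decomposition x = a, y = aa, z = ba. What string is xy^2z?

xy^2z = a·aa·aa·ba = aaaaaba.
Reading y = aa takes N from 2 back to 2, so after x·y·y the machine is still in 2, and z then leads to the accepting state 2. Hence aaaaaba ∈ L(N).

aaaaaba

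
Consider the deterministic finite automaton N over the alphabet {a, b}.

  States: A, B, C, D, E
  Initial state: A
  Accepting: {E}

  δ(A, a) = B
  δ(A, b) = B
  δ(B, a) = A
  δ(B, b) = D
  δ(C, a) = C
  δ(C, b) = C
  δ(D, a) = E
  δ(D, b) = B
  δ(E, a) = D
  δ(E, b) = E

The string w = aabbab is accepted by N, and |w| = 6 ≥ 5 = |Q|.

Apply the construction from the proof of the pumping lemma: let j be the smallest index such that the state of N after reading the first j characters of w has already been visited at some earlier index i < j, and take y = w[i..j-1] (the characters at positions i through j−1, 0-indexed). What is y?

aa

Run of N on w = a a b b a b:
  step 0: A  (start)
  step 1: B  (read a: A→B)
  step 2: A  (read a: B→A)   ← first repeat (A seen earlier)
  step 3: B  (read b: A→B)
  step 4: D  (read b: B→D)
  step 5: E  (read a: D→E)
  step 6: E  (read b: E→E)

So i = 0, j = 2, giving x = w[0:0] = ε, y = w[0:2] = aa, z = w[2:6] = bbab.
Check: |xy| = 2 ≤ 5 and |y| = 2 ≥ 1. Reading y takes N from A back to A, so every xyⁱz is accepted.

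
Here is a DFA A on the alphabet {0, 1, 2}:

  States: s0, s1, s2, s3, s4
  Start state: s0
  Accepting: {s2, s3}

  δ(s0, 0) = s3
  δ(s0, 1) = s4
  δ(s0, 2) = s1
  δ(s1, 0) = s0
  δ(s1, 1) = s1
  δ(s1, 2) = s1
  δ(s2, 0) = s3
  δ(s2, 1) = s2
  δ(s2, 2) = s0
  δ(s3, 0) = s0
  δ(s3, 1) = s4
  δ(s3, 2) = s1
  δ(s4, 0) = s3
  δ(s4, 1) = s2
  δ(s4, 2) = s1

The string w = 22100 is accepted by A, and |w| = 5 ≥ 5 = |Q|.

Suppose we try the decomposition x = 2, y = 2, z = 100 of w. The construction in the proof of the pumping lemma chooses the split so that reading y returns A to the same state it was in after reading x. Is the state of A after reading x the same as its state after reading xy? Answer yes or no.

yes

Run of A on the first 2 characters of w = 2 2:
  step 0: s0  (start)
  step 1: s1  (read 2: s0→s1)
  step 2: s1  (read 2: s1→s1)

After x (step 1): s1. After xy (step 2): s1.
They match, so y = 2 drives A around a cycle from s1 back to itself; pumping y any number of times keeps A in s1 before reading z, and xyⁱz ∈ L(A) for every i ≥ 0.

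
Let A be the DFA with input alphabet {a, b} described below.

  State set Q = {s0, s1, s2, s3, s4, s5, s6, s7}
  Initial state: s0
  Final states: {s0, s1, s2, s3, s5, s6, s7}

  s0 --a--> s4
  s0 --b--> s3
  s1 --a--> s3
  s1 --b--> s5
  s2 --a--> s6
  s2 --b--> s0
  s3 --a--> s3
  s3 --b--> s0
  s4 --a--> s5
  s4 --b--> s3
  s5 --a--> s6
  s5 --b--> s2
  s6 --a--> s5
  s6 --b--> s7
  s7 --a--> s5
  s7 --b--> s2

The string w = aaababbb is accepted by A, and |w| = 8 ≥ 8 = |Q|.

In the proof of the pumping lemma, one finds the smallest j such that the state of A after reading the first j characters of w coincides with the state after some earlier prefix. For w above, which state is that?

Run of A on w = a a a b a b b b:
  step 0: s0  (start)
  step 1: s4  (read a: s0→s4)
  step 2: s5  (read a: s4→s5)
  step 3: s6  (read a: s5→s6)
  step 4: s7  (read b: s6→s7)
  step 5: s5  (read a: s7→s5)   ← first repeat (s5 seen earlier)
  step 6: s2  (read b: s5→s2)
  step 7: s0  (read b: s2→s0)
  step 8: s3  (read b: s0→s3)

The earliest repeat is at step j = 5: A is in s5, which it already visited at step i = 2.
Since A has 8 states, any run of length ≥ 8 visits 8+1 states, so by pigeonhole some state repeats within the first 8 steps — that repeat gives the pumpable loop.

s5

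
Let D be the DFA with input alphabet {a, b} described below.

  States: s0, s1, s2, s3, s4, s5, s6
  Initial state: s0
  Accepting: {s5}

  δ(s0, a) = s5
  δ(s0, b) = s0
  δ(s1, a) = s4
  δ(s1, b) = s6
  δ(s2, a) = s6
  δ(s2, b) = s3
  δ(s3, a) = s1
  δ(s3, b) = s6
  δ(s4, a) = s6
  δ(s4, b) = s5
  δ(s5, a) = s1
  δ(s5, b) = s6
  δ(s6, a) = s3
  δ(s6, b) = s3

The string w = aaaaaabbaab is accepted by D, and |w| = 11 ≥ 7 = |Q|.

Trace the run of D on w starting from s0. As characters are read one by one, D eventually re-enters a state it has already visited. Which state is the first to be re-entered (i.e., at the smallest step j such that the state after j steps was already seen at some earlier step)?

s1

Run of D on w = a a a a a a b b a a b:
  step 0: s0  (start)
  step 1: s5  (read a: s0→s5)
  step 2: s1  (read a: s5→s1)
  step 3: s4  (read a: s1→s4)
  step 4: s6  (read a: s4→s6)
  step 5: s3  (read a: s6→s3)
  step 6: s1  (read a: s3→s1)   ← first repeat (s1 seen earlier)
  step 7: s6  (read b: s1→s6)
  step 8: s3  (read b: s6→s3)
  step 9: s1  (read a: s3→s1)
  step 10: s4  (read a: s1→s4)
  step 11: s5  (read b: s4→s5)

The earliest repeat is at step j = 6: D is in s1, which it already visited at step i = 2.
The DFA has 7 states, so the proof of the pumping lemma guarantees a repeated state among the first 7+1 visited; the segment between the two visits is the pumpable y.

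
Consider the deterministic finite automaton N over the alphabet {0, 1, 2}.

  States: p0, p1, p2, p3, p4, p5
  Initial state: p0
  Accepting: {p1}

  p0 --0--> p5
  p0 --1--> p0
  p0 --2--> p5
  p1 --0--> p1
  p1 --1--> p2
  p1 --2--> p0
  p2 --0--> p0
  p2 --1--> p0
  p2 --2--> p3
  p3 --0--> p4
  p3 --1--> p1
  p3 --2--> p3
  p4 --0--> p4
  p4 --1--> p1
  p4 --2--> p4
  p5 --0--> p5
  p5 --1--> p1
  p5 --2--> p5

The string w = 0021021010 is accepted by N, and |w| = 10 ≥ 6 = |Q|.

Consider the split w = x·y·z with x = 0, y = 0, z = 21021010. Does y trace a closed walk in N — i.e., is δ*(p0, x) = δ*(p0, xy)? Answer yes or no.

Run of N on the first 2 characters of w = 0 0:
  step 0: p0  (start)
  step 1: p5  (read 0: p0→p5)
  step 2: p5  (read 0: p5→p5)

After x (step 1): p5. After xy (step 2): p5.
They match, so y = 0 drives N around a cycle from p5 back to itself; pumping y any number of times keeps N in p5 before reading z, and xyⁱz ∈ L(N) for every i ≥ 0.

yes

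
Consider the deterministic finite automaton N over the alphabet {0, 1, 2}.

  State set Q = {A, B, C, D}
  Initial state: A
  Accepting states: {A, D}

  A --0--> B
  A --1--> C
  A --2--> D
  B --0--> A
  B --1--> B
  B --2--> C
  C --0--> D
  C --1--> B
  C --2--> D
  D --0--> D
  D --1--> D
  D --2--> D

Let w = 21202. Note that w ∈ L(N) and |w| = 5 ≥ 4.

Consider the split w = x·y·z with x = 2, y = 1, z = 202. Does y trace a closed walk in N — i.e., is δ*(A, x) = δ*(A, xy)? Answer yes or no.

yes

State sequence: A -2-> D -1-> D

After x (step 1): D. After xy (step 2): D.
They match, so y = 1 drives N around a cycle from D back to itself; pumping y any number of times keeps N in D before reading z, and xyⁱz ∈ L(N) for every i ≥ 0.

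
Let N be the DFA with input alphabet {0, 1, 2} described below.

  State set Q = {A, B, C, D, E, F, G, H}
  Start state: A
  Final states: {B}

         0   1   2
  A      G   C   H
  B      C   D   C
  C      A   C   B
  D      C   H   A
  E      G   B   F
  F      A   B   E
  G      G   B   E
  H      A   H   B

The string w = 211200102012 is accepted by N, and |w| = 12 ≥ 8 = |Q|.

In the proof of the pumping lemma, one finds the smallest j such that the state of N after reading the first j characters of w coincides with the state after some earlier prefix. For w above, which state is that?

Run of N on w = 2 1 1 2 0 0 1 0 2 0 1 2:
  step 0: A  (start)
  step 1: H  (read 2: A→H)
  step 2: H  (read 1: H→H)   ← first repeat (H seen earlier)
  step 3: H  (read 1: H→H)
  step 4: B  (read 2: H→B)
  step 5: C  (read 0: B→C)
  step 6: A  (read 0: C→A)
  step 7: C  (read 1: A→C)
  step 8: A  (read 0: C→A)
  step 9: H  (read 2: A→H)
  step 10: A  (read 0: H→A)
  step 11: C  (read 1: A→C)
  step 12: B  (read 2: C→B)

The earliest repeat is at step j = 2: N is in H, which it already visited at step i = 1.
With |Q| = 8, pigeonhole forces a state repeat no later than step 8; the substring read between the first and second visits to that state can be pumped.

H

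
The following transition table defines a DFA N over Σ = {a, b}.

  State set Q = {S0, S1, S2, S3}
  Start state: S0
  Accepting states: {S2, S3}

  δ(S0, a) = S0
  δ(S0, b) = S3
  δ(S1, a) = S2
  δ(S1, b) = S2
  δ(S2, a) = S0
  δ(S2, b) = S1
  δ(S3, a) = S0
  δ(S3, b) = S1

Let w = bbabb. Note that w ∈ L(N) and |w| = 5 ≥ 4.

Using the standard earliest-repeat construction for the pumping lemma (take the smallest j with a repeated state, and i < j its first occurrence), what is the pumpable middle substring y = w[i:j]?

Run of N on w = b b a b b:
  step 0: S0  (start)
  step 1: S3  (read b: S0→S3)
  step 2: S1  (read b: S3→S1)
  step 3: S2  (read a: S1→S2)
  step 4: S1  (read b: S2→S1)   ← first repeat (S1 seen earlier)
  step 5: S2  (read b: S1→S2)

So i = 2, j = 4, giving x = w[0:2] = bb, y = w[2:4] = ab, z = w[4:5] = b.
Check: |xy| = 4 ≤ 4 and |y| = 2 ≥ 1. Reading y takes N from S1 back to S1, so every xyⁱz is accepted.
Pumping length from the standard proof: p = 4 (the number of states). The repeated state found above gives |xy| = j ≤ 4 and |y| = j − i ≥ 1.

ab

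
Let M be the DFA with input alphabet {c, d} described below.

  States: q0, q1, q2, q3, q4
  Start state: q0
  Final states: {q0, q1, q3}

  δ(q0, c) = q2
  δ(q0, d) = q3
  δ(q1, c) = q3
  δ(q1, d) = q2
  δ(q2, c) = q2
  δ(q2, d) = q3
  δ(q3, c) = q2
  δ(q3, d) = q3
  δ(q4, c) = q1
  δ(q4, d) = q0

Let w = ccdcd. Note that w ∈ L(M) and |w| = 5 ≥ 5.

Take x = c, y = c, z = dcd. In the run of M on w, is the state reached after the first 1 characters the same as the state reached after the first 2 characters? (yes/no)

yes

Run of M on the first 2 characters of w = c c:
  step 0: q0  (start)
  step 1: q2  (read c: q0→q2)
  step 2: q2  (read c: q2→q2)

After x (step 1): q2. After xy (step 2): q2.
They match, so y = c drives M around a cycle from q2 back to itself; pumping y any number of times keeps M in q2 before reading z, and xyⁱz ∈ L(M) for every i ≥ 0.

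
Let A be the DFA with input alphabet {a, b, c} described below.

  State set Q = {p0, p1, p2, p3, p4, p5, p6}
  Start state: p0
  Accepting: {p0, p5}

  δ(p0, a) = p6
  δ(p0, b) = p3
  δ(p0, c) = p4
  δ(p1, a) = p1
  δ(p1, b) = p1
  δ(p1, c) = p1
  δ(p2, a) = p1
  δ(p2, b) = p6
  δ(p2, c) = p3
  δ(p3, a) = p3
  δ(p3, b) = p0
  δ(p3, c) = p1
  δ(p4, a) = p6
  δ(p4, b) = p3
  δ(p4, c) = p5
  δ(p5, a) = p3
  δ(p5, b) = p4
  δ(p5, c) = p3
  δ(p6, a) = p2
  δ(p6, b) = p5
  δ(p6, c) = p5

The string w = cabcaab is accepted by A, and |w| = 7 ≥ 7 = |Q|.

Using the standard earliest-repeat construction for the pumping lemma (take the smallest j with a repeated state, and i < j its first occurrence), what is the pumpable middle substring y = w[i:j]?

State sequence: p0 -c-> p4 -a-> p6 -b-> p5 -c-> p3 -a-> p3 -a-> p3 -b-> p0
First repeat at step 5: p3 was already visited.

So i = 4, j = 5, giving x = w[0:4] = cabc, y = w[4:5] = a, z = w[5:7] = ab.
Check: |xy| = 5 ≤ 7 and |y| = 1 ≥ 1. Reading y takes A from p3 back to p3, so every xyⁱz is accepted.

a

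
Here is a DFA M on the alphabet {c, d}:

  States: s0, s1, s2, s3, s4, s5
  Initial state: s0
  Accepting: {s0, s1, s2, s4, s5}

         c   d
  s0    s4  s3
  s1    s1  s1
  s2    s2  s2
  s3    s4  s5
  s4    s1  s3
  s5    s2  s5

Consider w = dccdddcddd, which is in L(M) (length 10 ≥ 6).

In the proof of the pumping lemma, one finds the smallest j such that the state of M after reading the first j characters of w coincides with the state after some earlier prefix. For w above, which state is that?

s1

State sequence: s0 -d-> s3 -c-> s4 -c-> s1 -d-> s1 -d-> s1 -d-> s1 -c-> s1 -d-> s1 -d-> s1 -d-> s1
First repeat at step 4: s1 was already visited.

The earliest repeat is at step j = 4: M is in s1, which it already visited at step i = 3.
With |Q| = 6, pigeonhole forces a state repeat no later than step 6; the substring read between the first and second visits to that state can be pumped.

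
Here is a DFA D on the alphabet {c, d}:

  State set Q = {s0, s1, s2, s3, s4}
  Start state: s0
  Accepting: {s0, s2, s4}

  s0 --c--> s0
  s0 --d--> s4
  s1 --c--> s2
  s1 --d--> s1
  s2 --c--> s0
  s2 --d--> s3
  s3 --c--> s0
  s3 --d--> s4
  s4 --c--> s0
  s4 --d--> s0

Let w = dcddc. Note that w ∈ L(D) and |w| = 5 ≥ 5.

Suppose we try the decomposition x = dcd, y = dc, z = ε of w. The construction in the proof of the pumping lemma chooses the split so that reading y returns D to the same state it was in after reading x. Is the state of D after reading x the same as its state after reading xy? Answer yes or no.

Run of D on the first 5 characters of w = d c d d c:
  step 0: s0  (start)
  step 1: s4  (read d: s0→s4)
  step 2: s0  (read c: s4→s0)
  step 3: s4  (read d: s0→s4)
  step 4: s0  (read d: s4→s0)
  step 5: s0  (read c: s0→s0)

After x (step 3): s4. After xy (step 5): s0.
They differ (s4 ≠ s0), so y is not a cycle from the state after x; this split is not the one the pumping-lemma construction produces, and pumping y need not keep the string in L(D).

no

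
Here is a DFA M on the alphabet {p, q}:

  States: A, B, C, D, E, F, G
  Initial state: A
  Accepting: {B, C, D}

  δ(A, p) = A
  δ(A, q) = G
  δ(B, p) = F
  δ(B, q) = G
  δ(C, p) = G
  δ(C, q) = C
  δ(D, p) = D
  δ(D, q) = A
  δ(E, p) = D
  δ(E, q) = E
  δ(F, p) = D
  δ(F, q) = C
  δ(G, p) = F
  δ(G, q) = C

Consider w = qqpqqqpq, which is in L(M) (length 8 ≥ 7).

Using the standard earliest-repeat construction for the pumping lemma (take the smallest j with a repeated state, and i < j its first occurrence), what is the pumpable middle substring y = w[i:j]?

qp

State sequence: A -q-> G -q-> C -p-> G -q-> C -q-> C -q-> C -p-> G -q-> C
First repeat at step 3: G was already visited.

So i = 1, j = 3, giving x = w[0:1] = q, y = w[1:3] = qp, z = w[3:8] = qqqpq.
Check: |xy| = 3 ≤ 7 and |y| = 2 ≥ 1. Reading y takes M from G back to G, so every xyⁱz is accepted.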